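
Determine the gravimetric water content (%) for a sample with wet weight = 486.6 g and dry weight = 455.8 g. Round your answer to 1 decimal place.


Step 1: Water mass = wet - dry = 486.6 - 455.8 = 30.8 g
Step 2: w = 100 * water mass / dry mass
Step 3: w = 100 * 30.8 / 455.8 = 6.8%

6.8


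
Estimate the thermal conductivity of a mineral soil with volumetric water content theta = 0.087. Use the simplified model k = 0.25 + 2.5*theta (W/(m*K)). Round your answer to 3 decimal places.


Step 1: k = 0.25 + 2.5 * theta
Step 2: k = 0.25 + 2.5 * 0.087
Step 3: k = 0.25 + 0.218
Step 4: k = 0.468 W/(m*K)

0.468


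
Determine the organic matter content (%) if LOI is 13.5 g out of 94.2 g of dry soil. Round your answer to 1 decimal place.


Step 1: OM% = 100 * LOI / sample mass
Step 2: OM = 100 * 13.5 / 94.2
Step 3: OM = 14.3%

14.3


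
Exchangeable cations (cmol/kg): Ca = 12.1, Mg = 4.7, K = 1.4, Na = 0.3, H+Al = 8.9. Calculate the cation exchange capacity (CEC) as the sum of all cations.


Step 1: CEC = Ca + Mg + K + Na + (H+Al)
Step 2: CEC = 12.1 + 4.7 + 1.4 + 0.3 + 8.9
Step 3: CEC = 27.4 cmol/kg

27.4


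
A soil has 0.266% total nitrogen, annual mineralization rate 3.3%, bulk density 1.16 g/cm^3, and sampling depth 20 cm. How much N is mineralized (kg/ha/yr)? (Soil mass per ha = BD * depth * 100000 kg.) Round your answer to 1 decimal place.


Step 1: Soil mass per ha = BD * depth * 100000 = 1.16 * 20 * 100000 = 2320000 kg
Step 2: Total N pool = soil mass * N%/100 = 2320000 * 0.266/100 = 6171.2 kg/ha
Step 3: N mineralized = N pool * rate%/100 = 6171.2 * 3.3/100 = 203.6 kg/ha/yr

203.6


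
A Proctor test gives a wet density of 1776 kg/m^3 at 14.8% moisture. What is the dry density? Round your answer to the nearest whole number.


Step 1: Dry density = wet density / (1 + w/100)
Step 2: Dry density = 1776 / (1 + 14.8/100)
Step 3: Dry density = 1776 / 1.148
Step 4: Dry density = 1547 kg/m^3

1547


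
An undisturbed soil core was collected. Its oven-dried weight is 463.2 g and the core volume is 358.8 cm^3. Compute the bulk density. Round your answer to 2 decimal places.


Step 1: Identify the formula: BD = dry mass / volume
Step 2: Substitute values: BD = 463.2 / 358.8
Step 3: BD = 1.29 g/cm^3

1.29


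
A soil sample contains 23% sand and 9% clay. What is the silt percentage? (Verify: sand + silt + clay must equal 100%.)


Step 1: sand + silt + clay = 100%
Step 2: silt = 100 - sand - clay
Step 3: silt = 100 - 23 - 9
Step 4: silt = 68%

68


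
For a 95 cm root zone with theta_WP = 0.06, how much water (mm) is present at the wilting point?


Step 1: Water (mm) = theta_WP * depth * 10
Step 2: Water = 0.06 * 95 * 10
Step 3: Water = 57.0 mm

57.0


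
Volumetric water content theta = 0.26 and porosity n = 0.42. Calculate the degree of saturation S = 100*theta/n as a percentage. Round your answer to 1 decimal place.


Step 1: S = 100 * theta_v / n
Step 2: S = 100 * 0.26 / 0.42
Step 3: S = 61.9%

61.9


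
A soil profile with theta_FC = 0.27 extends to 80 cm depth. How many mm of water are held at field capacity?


Step 1: Water (mm) = theta_FC * depth (cm) * 10
Step 2: Water = 0.27 * 80 * 10
Step 3: Water = 216.0 mm

216.0


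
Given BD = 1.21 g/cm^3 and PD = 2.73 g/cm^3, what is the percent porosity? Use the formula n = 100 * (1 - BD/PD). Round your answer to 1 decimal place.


Step 1: Formula: n = 100 * (1 - BD / PD)
Step 2: n = 100 * (1 - 1.21 / 2.73)
Step 3: n = 100 * (1 - 0.44322)
Step 4: n = 55.7%

55.7


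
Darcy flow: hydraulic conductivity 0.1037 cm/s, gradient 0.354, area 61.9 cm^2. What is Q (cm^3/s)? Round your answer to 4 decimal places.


Step 1: Apply Darcy's law: Q = K * i * A
Step 2: Q = 0.1037 * 0.354 * 61.9
Step 3: Q = 2.2723 cm^3/s

2.2723


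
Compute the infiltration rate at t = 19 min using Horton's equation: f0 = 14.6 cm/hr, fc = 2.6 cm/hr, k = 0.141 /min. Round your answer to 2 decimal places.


Step 1: f = fc + (f0 - fc) * exp(-k * t)
Step 2: exp(-0.141 * 19) = 0.068632
Step 3: f = 2.6 + (14.6 - 2.6) * 0.068632
Step 4: f = 2.6 + 12.0 * 0.068632
Step 5: f = 3.42 cm/hr

3.42


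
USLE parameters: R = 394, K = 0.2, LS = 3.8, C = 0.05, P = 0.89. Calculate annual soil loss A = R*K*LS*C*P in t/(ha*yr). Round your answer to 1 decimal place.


Step 1: A = R * K * LS * C * P
Step 2: R * K = 394 * 0.2 = 78.8
Step 3: (R*K) * LS = 78.8 * 3.8 = 299.44
Step 4: * C * P = 299.44 * 0.05 * 0.89 = 13.3
Step 5: A = 13.3 t/(ha*yr)

13.3


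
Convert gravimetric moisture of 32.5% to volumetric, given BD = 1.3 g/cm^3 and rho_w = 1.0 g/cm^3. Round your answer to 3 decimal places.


Step 1: theta = (w / 100) * BD / rho_w
Step 2: theta = (32.5 / 100) * 1.3 / 1.0
Step 3: theta = 0.325 * 1.3
Step 4: theta = 0.423

0.423


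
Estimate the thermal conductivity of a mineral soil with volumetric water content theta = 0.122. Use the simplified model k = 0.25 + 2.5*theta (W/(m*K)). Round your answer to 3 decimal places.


Step 1: k = 0.25 + 2.5 * theta
Step 2: k = 0.25 + 2.5 * 0.122
Step 3: k = 0.25 + 0.305
Step 4: k = 0.555 W/(m*K)

0.555


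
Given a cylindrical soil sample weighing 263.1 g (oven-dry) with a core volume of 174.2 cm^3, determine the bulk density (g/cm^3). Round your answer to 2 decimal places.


Step 1: Identify the formula: BD = dry mass / volume
Step 2: Substitute values: BD = 263.1 / 174.2
Step 3: BD = 1.51 g/cm^3

1.51


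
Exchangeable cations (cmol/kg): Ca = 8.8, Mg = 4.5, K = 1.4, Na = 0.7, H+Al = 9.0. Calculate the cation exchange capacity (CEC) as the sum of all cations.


Step 1: CEC = Ca + Mg + K + Na + (H+Al)
Step 2: CEC = 8.8 + 4.5 + 1.4 + 0.7 + 9.0
Step 3: CEC = 24.4 cmol/kg

24.4


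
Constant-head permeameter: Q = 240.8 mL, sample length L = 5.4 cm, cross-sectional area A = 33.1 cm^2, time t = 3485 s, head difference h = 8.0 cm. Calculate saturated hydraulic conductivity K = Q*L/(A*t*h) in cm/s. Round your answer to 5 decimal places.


Step 1: K = Q * L / (A * t * h)
Step 2: Numerator = 240.8 * 5.4 = 1300.32
Step 3: Denominator = 33.1 * 3485 * 8.0 = 922828.0
Step 4: K = 1300.32 / 922828.0 = 0.00141 cm/s

0.00141


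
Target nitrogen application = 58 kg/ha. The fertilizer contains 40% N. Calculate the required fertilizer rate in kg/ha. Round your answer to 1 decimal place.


Step 1: Fertilizer rate = target N / (N content / 100)
Step 2: Rate = 58 / (40 / 100)
Step 3: Rate = 58 / 0.4
Step 4: Rate = 145.0 kg/ha

145.0


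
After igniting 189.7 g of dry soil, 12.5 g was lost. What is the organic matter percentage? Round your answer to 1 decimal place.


Step 1: OM% = 100 * LOI / sample mass
Step 2: OM = 100 * 12.5 / 189.7
Step 3: OM = 6.6%

6.6


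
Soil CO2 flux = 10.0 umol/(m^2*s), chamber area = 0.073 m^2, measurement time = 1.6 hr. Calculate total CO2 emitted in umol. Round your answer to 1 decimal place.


Step 1: Convert time to seconds: 1.6 hr * 3600 = 5760.0 s
Step 2: Total = flux * area * time_s
Step 3: Total = 10.0 * 0.073 * 5760.0
Step 4: Total = 4204.8 umol

4204.8


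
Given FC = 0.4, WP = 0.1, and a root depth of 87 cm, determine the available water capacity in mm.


Step 1: Available water = (FC - WP) * depth * 10
Step 2: AW = (0.4 - 0.1) * 87 * 10
Step 3: AW = 0.3 * 87 * 10
Step 4: AW = 261.0 mm

261.0


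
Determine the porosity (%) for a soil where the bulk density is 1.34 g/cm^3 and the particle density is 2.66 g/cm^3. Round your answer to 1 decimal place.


Step 1: Formula: n = 100 * (1 - BD / PD)
Step 2: n = 100 * (1 - 1.34 / 2.66)
Step 3: n = 100 * (1 - 0.50376)
Step 4: n = 49.6%

49.6


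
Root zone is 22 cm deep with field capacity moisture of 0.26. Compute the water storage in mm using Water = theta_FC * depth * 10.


Step 1: Water (mm) = theta_FC * depth (cm) * 10
Step 2: Water = 0.26 * 22 * 10
Step 3: Water = 57.2 mm

57.2


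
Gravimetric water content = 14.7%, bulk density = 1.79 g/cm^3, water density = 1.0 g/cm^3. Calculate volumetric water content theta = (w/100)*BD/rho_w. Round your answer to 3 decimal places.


Step 1: theta = (w / 100) * BD / rho_w
Step 2: theta = (14.7 / 100) * 1.79 / 1.0
Step 3: theta = 0.147 * 1.79
Step 4: theta = 0.263

0.263


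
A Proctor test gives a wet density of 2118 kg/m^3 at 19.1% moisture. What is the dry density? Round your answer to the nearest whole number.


Step 1: Dry density = wet density / (1 + w/100)
Step 2: Dry density = 2118 / (1 + 19.1/100)
Step 3: Dry density = 2118 / 1.191
Step 4: Dry density = 1778 kg/m^3

1778


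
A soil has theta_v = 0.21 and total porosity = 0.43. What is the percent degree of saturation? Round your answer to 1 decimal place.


Step 1: S = 100 * theta_v / n
Step 2: S = 100 * 0.21 / 0.43
Step 3: S = 48.8%

48.8


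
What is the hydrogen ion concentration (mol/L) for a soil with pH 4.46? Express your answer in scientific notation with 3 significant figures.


Step 1: [H+] = 10^(-pH)
Step 2: [H+] = 10^(-4.46)
Step 3: [H+] = 3.47e-05 mol/L

3.47e-05


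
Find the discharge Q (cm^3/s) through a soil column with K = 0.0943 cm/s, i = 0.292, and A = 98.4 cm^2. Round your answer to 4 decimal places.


Step 1: Apply Darcy's law: Q = K * i * A
Step 2: Q = 0.0943 * 0.292 * 98.4
Step 3: Q = 2.7095 cm^3/s

2.7095


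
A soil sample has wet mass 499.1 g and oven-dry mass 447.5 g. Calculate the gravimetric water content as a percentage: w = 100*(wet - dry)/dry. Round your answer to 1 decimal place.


Step 1: Water mass = wet - dry = 499.1 - 447.5 = 51.6 g
Step 2: w = 100 * water mass / dry mass
Step 3: w = 100 * 51.6 / 447.5 = 11.5%

11.5


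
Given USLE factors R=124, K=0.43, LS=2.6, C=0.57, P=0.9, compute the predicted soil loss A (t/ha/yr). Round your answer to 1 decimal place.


Step 1: A = R * K * LS * C * P
Step 2: R * K = 124 * 0.43 = 53.32
Step 3: (R*K) * LS = 53.32 * 2.6 = 138.632
Step 4: * C * P = 138.632 * 0.57 * 0.9 = 71.1
Step 5: A = 71.1 t/(ha*yr)

71.1


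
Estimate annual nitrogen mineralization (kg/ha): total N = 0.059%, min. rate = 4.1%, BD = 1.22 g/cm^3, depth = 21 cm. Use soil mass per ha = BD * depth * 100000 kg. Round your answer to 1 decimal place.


Step 1: Soil mass per ha = BD * depth * 100000 = 1.22 * 21 * 100000 = 2562000 kg
Step 2: Total N pool = soil mass * N%/100 = 2562000 * 0.059/100 = 1511.58 kg/ha
Step 3: N mineralized = N pool * rate%/100 = 1511.58 * 4.1/100 = 62.0 kg/ha/yr

62.0


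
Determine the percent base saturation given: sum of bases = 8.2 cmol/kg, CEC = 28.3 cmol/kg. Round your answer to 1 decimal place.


Step 1: BS = 100 * (sum of bases) / CEC
Step 2: BS = 100 * 8.2 / 28.3
Step 3: BS = 29.0%

29.0


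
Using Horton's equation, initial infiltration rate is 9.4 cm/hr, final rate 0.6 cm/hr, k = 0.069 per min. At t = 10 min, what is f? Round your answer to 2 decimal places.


Step 1: f = fc + (f0 - fc) * exp(-k * t)
Step 2: exp(-0.069 * 10) = 0.501576
Step 3: f = 0.6 + (9.4 - 0.6) * 0.501576
Step 4: f = 0.6 + 8.8 * 0.501576
Step 5: f = 5.01 cm/hr

5.01


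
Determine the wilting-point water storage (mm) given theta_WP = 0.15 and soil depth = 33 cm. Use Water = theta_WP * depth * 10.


Step 1: Water (mm) = theta_WP * depth * 10
Step 2: Water = 0.15 * 33 * 10
Step 3: Water = 49.5 mm

49.5


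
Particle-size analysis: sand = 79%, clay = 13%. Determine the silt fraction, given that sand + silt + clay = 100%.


Step 1: sand + silt + clay = 100%
Step 2: silt = 100 - sand - clay
Step 3: silt = 100 - 79 - 13
Step 4: silt = 8%

8


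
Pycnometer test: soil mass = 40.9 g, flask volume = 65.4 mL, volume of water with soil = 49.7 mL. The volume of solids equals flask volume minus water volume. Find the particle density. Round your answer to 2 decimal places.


Step 1: Volume of solids = flask volume - water volume with soil
Step 2: V_solids = 65.4 - 49.7 = 15.7 mL
Step 3: Particle density = mass / V_solids = 40.9 / 15.7 = 2.61 g/cm^3

2.61


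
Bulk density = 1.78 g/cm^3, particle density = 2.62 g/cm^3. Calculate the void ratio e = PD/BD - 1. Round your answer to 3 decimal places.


Step 1: e = PD / BD - 1
Step 2: e = 2.62 / 1.78 - 1
Step 3: e = 1.47191 - 1
Step 4: e = 0.472

0.472


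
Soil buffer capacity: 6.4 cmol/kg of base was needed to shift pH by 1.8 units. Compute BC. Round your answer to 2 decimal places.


Step 1: BC = change in base / change in pH
Step 2: BC = 6.4 / 1.8
Step 3: BC = 3.56 cmol/(kg*pH unit)

3.56


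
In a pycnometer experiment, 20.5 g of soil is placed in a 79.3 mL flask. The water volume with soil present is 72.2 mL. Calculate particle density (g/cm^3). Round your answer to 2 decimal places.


Step 1: Volume of solids = flask volume - water volume with soil
Step 2: V_solids = 79.3 - 72.2 = 7.1 mL
Step 3: Particle density = mass / V_solids = 20.5 / 7.1 = 2.89 g/cm^3

2.89


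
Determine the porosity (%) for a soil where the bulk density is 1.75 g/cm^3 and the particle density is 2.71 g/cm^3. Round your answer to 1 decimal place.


Step 1: Formula: n = 100 * (1 - BD / PD)
Step 2: n = 100 * (1 - 1.75 / 2.71)
Step 3: n = 100 * (1 - 0.64576)
Step 4: n = 35.4%

35.4


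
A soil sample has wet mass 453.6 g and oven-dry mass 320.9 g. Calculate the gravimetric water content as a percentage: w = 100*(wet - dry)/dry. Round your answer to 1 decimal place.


Step 1: Water mass = wet - dry = 453.6 - 320.9 = 132.7 g
Step 2: w = 100 * water mass / dry mass
Step 3: w = 100 * 132.7 / 320.9 = 41.4%

41.4


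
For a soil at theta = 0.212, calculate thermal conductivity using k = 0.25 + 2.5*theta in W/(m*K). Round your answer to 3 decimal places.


Step 1: k = 0.25 + 2.5 * theta
Step 2: k = 0.25 + 2.5 * 0.212
Step 3: k = 0.25 + 0.53
Step 4: k = 0.78 W/(m*K)

0.78


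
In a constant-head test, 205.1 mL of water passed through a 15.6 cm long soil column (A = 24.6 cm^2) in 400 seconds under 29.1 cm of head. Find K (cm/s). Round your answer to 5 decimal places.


Step 1: K = Q * L / (A * t * h)
Step 2: Numerator = 205.1 * 15.6 = 3199.56
Step 3: Denominator = 24.6 * 400 * 29.1 = 286344.0
Step 4: K = 3199.56 / 286344.0 = 0.01117 cm/s

0.01117


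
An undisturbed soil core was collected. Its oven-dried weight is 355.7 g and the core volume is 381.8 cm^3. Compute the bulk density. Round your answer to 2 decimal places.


Step 1: Identify the formula: BD = dry mass / volume
Step 2: Substitute values: BD = 355.7 / 381.8
Step 3: BD = 0.93 g/cm^3

0.93


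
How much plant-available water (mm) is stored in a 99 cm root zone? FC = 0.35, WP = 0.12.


Step 1: Available water = (FC - WP) * depth * 10
Step 2: AW = (0.35 - 0.12) * 99 * 10
Step 3: AW = 0.23 * 99 * 10
Step 4: AW = 227.7 mm

227.7


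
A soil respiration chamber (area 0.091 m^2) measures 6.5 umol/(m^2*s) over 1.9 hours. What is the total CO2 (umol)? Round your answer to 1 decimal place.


Step 1: Convert time to seconds: 1.9 hr * 3600 = 6840.0 s
Step 2: Total = flux * area * time_s
Step 3: Total = 6.5 * 0.091 * 6840.0
Step 4: Total = 4045.9 umol

4045.9


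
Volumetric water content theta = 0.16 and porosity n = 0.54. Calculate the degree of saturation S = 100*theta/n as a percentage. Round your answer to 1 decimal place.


Step 1: S = 100 * theta_v / n
Step 2: S = 100 * 0.16 / 0.54
Step 3: S = 29.6%

29.6


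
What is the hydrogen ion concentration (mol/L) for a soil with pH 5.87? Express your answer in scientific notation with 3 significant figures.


Step 1: [H+] = 10^(-pH)
Step 2: [H+] = 10^(-5.87)
Step 3: [H+] = 1.35e-06 mol/L

1.35e-06


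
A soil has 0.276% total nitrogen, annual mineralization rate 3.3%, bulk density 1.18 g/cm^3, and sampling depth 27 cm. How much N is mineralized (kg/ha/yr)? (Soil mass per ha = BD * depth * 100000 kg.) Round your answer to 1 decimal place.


Step 1: Soil mass per ha = BD * depth * 100000 = 1.18 * 27 * 100000 = 3186000 kg
Step 2: Total N pool = soil mass * N%/100 = 3186000 * 0.276/100 = 8793.36 kg/ha
Step 3: N mineralized = N pool * rate%/100 = 8793.36 * 3.3/100 = 290.2 kg/ha/yr

290.2


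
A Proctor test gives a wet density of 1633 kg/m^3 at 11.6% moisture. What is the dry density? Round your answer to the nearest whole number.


Step 1: Dry density = wet density / (1 + w/100)
Step 2: Dry density = 1633 / (1 + 11.6/100)
Step 3: Dry density = 1633 / 1.116
Step 4: Dry density = 1463 kg/m^3

1463


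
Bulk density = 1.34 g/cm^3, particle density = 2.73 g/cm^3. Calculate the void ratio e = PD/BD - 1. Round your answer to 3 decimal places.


Step 1: e = PD / BD - 1
Step 2: e = 2.73 / 1.34 - 1
Step 3: e = 2.03731 - 1
Step 4: e = 1.037

1.037


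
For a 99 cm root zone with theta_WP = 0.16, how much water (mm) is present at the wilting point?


Step 1: Water (mm) = theta_WP * depth * 10
Step 2: Water = 0.16 * 99 * 10
Step 3: Water = 158.4 mm

158.4


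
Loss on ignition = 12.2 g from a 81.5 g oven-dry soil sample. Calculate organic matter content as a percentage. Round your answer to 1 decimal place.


Step 1: OM% = 100 * LOI / sample mass
Step 2: OM = 100 * 12.2 / 81.5
Step 3: OM = 15.0%

15.0


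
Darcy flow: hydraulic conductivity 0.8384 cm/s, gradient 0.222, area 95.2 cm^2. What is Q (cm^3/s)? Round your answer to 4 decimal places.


Step 1: Apply Darcy's law: Q = K * i * A
Step 2: Q = 0.8384 * 0.222 * 95.2
Step 3: Q = 17.7191 cm^3/s

17.7191


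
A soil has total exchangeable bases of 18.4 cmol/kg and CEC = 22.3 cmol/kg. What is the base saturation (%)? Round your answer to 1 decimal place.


Step 1: BS = 100 * (sum of bases) / CEC
Step 2: BS = 100 * 18.4 / 22.3
Step 3: BS = 82.5%

82.5


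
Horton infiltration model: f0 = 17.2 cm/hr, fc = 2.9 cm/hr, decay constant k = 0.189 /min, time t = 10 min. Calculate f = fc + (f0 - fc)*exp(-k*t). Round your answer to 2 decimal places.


Step 1: f = fc + (f0 - fc) * exp(-k * t)
Step 2: exp(-0.189 * 10) = 0.151072
Step 3: f = 2.9 + (17.2 - 2.9) * 0.151072
Step 4: f = 2.9 + 14.3 * 0.151072
Step 5: f = 5.06 cm/hr

5.06


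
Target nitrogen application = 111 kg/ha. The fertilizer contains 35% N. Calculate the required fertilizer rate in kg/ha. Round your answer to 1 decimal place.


Step 1: Fertilizer rate = target N / (N content / 100)
Step 2: Rate = 111 / (35 / 100)
Step 3: Rate = 111 / 0.35
Step 4: Rate = 317.1 kg/ha

317.1


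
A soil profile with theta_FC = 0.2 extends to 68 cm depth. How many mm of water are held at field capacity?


Step 1: Water (mm) = theta_FC * depth (cm) * 10
Step 2: Water = 0.2 * 68 * 10
Step 3: Water = 136.0 mm

136.0


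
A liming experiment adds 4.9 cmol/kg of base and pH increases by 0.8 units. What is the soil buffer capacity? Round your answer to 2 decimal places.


Step 1: BC = change in base / change in pH
Step 2: BC = 4.9 / 0.8
Step 3: BC = 6.13 cmol/(kg*pH unit)

6.13


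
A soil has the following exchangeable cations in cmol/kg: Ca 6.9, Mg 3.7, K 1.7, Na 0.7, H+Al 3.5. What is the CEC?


Step 1: CEC = Ca + Mg + K + Na + (H+Al)
Step 2: CEC = 6.9 + 3.7 + 1.7 + 0.7 + 3.5
Step 3: CEC = 16.5 cmol/kg

16.5


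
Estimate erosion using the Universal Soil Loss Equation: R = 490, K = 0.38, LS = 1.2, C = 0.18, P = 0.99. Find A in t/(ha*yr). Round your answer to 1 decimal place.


Step 1: A = R * K * LS * C * P
Step 2: R * K = 490 * 0.38 = 186.2
Step 3: (R*K) * LS = 186.2 * 1.2 = 223.44
Step 4: * C * P = 223.44 * 0.18 * 0.99 = 39.8
Step 5: A = 39.8 t/(ha*yr)

39.8


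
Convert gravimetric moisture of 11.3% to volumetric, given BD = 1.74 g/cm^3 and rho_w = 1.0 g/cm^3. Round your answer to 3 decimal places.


Step 1: theta = (w / 100) * BD / rho_w
Step 2: theta = (11.3 / 100) * 1.74 / 1.0
Step 3: theta = 0.113 * 1.74
Step 4: theta = 0.197

0.197


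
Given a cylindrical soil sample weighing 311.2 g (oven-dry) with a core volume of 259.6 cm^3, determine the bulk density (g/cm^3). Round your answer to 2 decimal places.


Step 1: Identify the formula: BD = dry mass / volume
Step 2: Substitute values: BD = 311.2 / 259.6
Step 3: BD = 1.2 g/cm^3

1.2


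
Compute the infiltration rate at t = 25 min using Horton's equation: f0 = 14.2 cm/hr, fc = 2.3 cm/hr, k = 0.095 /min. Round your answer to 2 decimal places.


Step 1: f = fc + (f0 - fc) * exp(-k * t)
Step 2: exp(-0.095 * 25) = 0.093014
Step 3: f = 2.3 + (14.2 - 2.3) * 0.093014
Step 4: f = 2.3 + 11.9 * 0.093014
Step 5: f = 3.41 cm/hr

3.41


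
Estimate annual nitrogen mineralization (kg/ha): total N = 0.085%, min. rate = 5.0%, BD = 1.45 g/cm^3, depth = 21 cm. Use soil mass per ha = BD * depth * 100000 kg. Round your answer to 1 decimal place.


Step 1: Soil mass per ha = BD * depth * 100000 = 1.45 * 21 * 100000 = 3045000 kg
Step 2: Total N pool = soil mass * N%/100 = 3045000 * 0.085/100 = 2588.25 kg/ha
Step 3: N mineralized = N pool * rate%/100 = 2588.25 * 5.0/100 = 129.4 kg/ha/yr

129.4


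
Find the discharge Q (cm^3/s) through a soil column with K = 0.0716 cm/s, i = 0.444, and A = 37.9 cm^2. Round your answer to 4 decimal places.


Step 1: Apply Darcy's law: Q = K * i * A
Step 2: Q = 0.0716 * 0.444 * 37.9
Step 3: Q = 1.2049 cm^3/s

1.2049


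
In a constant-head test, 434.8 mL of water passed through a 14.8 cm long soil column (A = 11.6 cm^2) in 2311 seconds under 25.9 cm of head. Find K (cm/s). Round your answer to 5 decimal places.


Step 1: K = Q * L / (A * t * h)
Step 2: Numerator = 434.8 * 14.8 = 6435.04
Step 3: Denominator = 11.6 * 2311 * 25.9 = 694316.84
Step 4: K = 6435.04 / 694316.84 = 0.00927 cm/s

0.00927


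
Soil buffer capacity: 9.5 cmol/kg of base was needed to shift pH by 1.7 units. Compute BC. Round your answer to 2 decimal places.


Step 1: BC = change in base / change in pH
Step 2: BC = 9.5 / 1.7
Step 3: BC = 5.59 cmol/(kg*pH unit)

5.59


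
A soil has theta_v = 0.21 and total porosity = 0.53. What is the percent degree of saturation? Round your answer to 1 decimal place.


Step 1: S = 100 * theta_v / n
Step 2: S = 100 * 0.21 / 0.53
Step 3: S = 39.6%

39.6


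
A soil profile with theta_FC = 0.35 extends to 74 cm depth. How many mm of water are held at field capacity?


Step 1: Water (mm) = theta_FC * depth (cm) * 10
Step 2: Water = 0.35 * 74 * 10
Step 3: Water = 259.0 mm

259.0


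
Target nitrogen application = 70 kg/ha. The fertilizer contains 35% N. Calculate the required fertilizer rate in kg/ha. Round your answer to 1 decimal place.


Step 1: Fertilizer rate = target N / (N content / 100)
Step 2: Rate = 70 / (35 / 100)
Step 3: Rate = 70 / 0.35
Step 4: Rate = 200.0 kg/ha

200.0


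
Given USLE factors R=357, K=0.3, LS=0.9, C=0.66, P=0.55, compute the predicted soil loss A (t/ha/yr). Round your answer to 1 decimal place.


Step 1: A = R * K * LS * C * P
Step 2: R * K = 357 * 0.3 = 107.1
Step 3: (R*K) * LS = 107.1 * 0.9 = 96.39
Step 4: * C * P = 96.39 * 0.66 * 0.55 = 35.0
Step 5: A = 35.0 t/(ha*yr)

35.0


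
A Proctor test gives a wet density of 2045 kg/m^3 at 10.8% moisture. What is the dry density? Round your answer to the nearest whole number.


Step 1: Dry density = wet density / (1 + w/100)
Step 2: Dry density = 2045 / (1 + 10.8/100)
Step 3: Dry density = 2045 / 1.108
Step 4: Dry density = 1846 kg/m^3

1846


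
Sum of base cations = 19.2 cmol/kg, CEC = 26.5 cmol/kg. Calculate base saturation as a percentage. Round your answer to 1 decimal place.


Step 1: BS = 100 * (sum of bases) / CEC
Step 2: BS = 100 * 19.2 / 26.5
Step 3: BS = 72.5%

72.5


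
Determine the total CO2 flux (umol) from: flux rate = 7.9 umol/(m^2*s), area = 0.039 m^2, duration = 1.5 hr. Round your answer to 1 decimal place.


Step 1: Convert time to seconds: 1.5 hr * 3600 = 5400.0 s
Step 2: Total = flux * area * time_s
Step 3: Total = 7.9 * 0.039 * 5400.0
Step 4: Total = 1663.7 umol

1663.7


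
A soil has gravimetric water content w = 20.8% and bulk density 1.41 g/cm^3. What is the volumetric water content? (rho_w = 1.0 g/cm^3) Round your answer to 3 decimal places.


Step 1: theta = (w / 100) * BD / rho_w
Step 2: theta = (20.8 / 100) * 1.41 / 1.0
Step 3: theta = 0.208 * 1.41
Step 4: theta = 0.293

0.293


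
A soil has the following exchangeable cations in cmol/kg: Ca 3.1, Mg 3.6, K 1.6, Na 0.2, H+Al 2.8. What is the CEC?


Step 1: CEC = Ca + Mg + K + Na + (H+Al)
Step 2: CEC = 3.1 + 3.6 + 1.6 + 0.2 + 2.8
Step 3: CEC = 11.3 cmol/kg

11.3


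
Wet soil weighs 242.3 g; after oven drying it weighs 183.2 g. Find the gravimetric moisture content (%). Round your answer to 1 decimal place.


Step 1: Water mass = wet - dry = 242.3 - 183.2 = 59.1 g
Step 2: w = 100 * water mass / dry mass
Step 3: w = 100 * 59.1 / 183.2 = 32.3%

32.3


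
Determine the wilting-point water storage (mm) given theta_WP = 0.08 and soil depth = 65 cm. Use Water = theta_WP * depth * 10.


Step 1: Water (mm) = theta_WP * depth * 10
Step 2: Water = 0.08 * 65 * 10
Step 3: Water = 52.0 mm

52.0


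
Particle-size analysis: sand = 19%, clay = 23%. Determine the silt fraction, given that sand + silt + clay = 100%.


Step 1: sand + silt + clay = 100%
Step 2: silt = 100 - sand - clay
Step 3: silt = 100 - 19 - 23
Step 4: silt = 58%

58


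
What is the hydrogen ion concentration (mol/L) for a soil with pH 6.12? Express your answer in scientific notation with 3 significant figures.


Step 1: [H+] = 10^(-pH)
Step 2: [H+] = 10^(-6.12)
Step 3: [H+] = 7.59e-07 mol/L

7.59e-07


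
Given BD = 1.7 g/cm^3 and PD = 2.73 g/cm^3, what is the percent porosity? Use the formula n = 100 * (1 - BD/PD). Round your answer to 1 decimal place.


Step 1: Formula: n = 100 * (1 - BD / PD)
Step 2: n = 100 * (1 - 1.7 / 2.73)
Step 3: n = 100 * (1 - 0.62271)
Step 4: n = 37.7%

37.7


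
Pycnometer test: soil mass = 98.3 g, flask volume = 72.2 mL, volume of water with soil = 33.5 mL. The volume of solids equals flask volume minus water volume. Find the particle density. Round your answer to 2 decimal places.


Step 1: Volume of solids = flask volume - water volume with soil
Step 2: V_solids = 72.2 - 33.5 = 38.7 mL
Step 3: Particle density = mass / V_solids = 98.3 / 38.7 = 2.54 g/cm^3

2.54


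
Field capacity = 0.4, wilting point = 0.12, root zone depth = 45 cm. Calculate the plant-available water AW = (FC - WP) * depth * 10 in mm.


Step 1: Available water = (FC - WP) * depth * 10
Step 2: AW = (0.4 - 0.12) * 45 * 10
Step 3: AW = 0.28 * 45 * 10
Step 4: AW = 126.0 mm

126.0


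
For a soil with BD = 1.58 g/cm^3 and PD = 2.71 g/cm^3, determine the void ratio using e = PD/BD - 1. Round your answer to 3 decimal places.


Step 1: e = PD / BD - 1
Step 2: e = 2.71 / 1.58 - 1
Step 3: e = 1.71519 - 1
Step 4: e = 0.715

0.715


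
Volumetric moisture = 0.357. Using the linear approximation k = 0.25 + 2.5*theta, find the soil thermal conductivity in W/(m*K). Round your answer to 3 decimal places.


Step 1: k = 0.25 + 2.5 * theta
Step 2: k = 0.25 + 2.5 * 0.357
Step 3: k = 0.25 + 0.893
Step 4: k = 1.143 W/(m*K)

1.143


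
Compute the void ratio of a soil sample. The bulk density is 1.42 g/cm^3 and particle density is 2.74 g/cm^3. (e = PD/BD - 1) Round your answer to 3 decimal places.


Step 1: e = PD / BD - 1
Step 2: e = 2.74 / 1.42 - 1
Step 3: e = 1.92958 - 1
Step 4: e = 0.93

0.93


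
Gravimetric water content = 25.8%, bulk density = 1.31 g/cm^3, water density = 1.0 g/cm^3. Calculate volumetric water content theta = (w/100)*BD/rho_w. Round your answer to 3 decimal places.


Step 1: theta = (w / 100) * BD / rho_w
Step 2: theta = (25.8 / 100) * 1.31 / 1.0
Step 3: theta = 0.258 * 1.31
Step 4: theta = 0.338

0.338


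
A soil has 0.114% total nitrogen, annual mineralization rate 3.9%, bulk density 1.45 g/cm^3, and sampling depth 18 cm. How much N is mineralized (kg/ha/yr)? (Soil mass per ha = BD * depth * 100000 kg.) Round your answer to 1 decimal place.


Step 1: Soil mass per ha = BD * depth * 100000 = 1.45 * 18 * 100000 = 2610000 kg
Step 2: Total N pool = soil mass * N%/100 = 2610000 * 0.114/100 = 2975.4 kg/ha
Step 3: N mineralized = N pool * rate%/100 = 2975.4 * 3.9/100 = 116.0 kg/ha/yr

116.0


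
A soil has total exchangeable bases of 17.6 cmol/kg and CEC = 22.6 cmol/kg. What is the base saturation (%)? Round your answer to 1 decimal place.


Step 1: BS = 100 * (sum of bases) / CEC
Step 2: BS = 100 * 17.6 / 22.6
Step 3: BS = 77.9%

77.9


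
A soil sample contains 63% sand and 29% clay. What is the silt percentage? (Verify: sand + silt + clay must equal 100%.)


Step 1: sand + silt + clay = 100%
Step 2: silt = 100 - sand - clay
Step 3: silt = 100 - 63 - 29
Step 4: silt = 8%

8


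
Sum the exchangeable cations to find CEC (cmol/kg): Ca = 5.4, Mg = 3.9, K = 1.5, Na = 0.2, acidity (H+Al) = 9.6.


Step 1: CEC = Ca + Mg + K + Na + (H+Al)
Step 2: CEC = 5.4 + 3.9 + 1.5 + 0.2 + 9.6
Step 3: CEC = 20.6 cmol/kg

20.6


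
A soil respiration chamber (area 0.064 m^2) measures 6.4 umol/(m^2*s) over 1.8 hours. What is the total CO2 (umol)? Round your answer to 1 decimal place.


Step 1: Convert time to seconds: 1.8 hr * 3600 = 6480.0 s
Step 2: Total = flux * area * time_s
Step 3: Total = 6.4 * 0.064 * 6480.0
Step 4: Total = 2654.2 umol

2654.2


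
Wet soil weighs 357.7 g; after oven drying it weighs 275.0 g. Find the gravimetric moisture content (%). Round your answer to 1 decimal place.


Step 1: Water mass = wet - dry = 357.7 - 275.0 = 82.7 g
Step 2: w = 100 * water mass / dry mass
Step 3: w = 100 * 82.7 / 275.0 = 30.1%

30.1


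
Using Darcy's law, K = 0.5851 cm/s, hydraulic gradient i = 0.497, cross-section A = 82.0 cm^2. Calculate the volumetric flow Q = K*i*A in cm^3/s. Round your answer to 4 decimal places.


Step 1: Apply Darcy's law: Q = K * i * A
Step 2: Q = 0.5851 * 0.497 * 82.0
Step 3: Q = 23.8452 cm^3/s

23.8452


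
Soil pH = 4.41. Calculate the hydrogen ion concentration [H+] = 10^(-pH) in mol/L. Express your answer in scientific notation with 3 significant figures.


Step 1: [H+] = 10^(-pH)
Step 2: [H+] = 10^(-4.41)
Step 3: [H+] = 3.89e-05 mol/L

3.89e-05


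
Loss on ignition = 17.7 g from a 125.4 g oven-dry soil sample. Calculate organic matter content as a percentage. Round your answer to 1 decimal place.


Step 1: OM% = 100 * LOI / sample mass
Step 2: OM = 100 * 17.7 / 125.4
Step 3: OM = 14.1%

14.1


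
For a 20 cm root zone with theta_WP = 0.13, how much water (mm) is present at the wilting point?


Step 1: Water (mm) = theta_WP * depth * 10
Step 2: Water = 0.13 * 20 * 10
Step 3: Water = 26.0 mm

26.0


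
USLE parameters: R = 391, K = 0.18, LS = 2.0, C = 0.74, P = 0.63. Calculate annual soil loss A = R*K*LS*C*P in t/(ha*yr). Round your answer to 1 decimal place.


Step 1: A = R * K * LS * C * P
Step 2: R * K = 391 * 0.18 = 70.38
Step 3: (R*K) * LS = 70.38 * 2.0 = 140.76
Step 4: * C * P = 140.76 * 0.74 * 0.63 = 65.6
Step 5: A = 65.6 t/(ha*yr)

65.6


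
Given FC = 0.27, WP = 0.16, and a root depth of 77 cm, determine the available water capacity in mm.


Step 1: Available water = (FC - WP) * depth * 10
Step 2: AW = (0.27 - 0.16) * 77 * 10
Step 3: AW = 0.11 * 77 * 10
Step 4: AW = 84.7 mm

84.7


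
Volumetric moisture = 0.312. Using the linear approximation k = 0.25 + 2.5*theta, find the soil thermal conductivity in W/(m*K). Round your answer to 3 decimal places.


Step 1: k = 0.25 + 2.5 * theta
Step 2: k = 0.25 + 2.5 * 0.312
Step 3: k = 0.25 + 0.78
Step 4: k = 1.03 W/(m*K)

1.03


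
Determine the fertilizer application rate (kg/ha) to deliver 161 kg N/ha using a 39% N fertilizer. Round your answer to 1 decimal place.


Step 1: Fertilizer rate = target N / (N content / 100)
Step 2: Rate = 161 / (39 / 100)
Step 3: Rate = 161 / 0.39
Step 4: Rate = 412.8 kg/ha

412.8


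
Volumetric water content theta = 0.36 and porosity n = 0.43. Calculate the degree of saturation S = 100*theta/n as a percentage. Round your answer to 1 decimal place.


Step 1: S = 100 * theta_v / n
Step 2: S = 100 * 0.36 / 0.43
Step 3: S = 83.7%

83.7


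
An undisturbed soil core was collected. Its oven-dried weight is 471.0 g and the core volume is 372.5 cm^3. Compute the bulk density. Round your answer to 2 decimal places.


Step 1: Identify the formula: BD = dry mass / volume
Step 2: Substitute values: BD = 471.0 / 372.5
Step 3: BD = 1.26 g/cm^3

1.26


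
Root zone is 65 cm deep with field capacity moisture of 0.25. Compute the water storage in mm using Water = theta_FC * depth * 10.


Step 1: Water (mm) = theta_FC * depth (cm) * 10
Step 2: Water = 0.25 * 65 * 10
Step 3: Water = 162.5 mm

162.5


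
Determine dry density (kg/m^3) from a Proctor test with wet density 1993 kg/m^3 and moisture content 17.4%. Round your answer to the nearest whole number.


Step 1: Dry density = wet density / (1 + w/100)
Step 2: Dry density = 1993 / (1 + 17.4/100)
Step 3: Dry density = 1993 / 1.174
Step 4: Dry density = 1698 kg/m^3

1698


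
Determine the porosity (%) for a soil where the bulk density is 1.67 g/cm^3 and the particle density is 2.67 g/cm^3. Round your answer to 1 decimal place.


Step 1: Formula: n = 100 * (1 - BD / PD)
Step 2: n = 100 * (1 - 1.67 / 2.67)
Step 3: n = 100 * (1 - 0.62547)
Step 4: n = 37.5%

37.5


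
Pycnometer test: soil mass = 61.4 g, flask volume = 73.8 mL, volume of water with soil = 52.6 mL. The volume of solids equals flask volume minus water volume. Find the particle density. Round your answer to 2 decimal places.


Step 1: Volume of solids = flask volume - water volume with soil
Step 2: V_solids = 73.8 - 52.6 = 21.2 mL
Step 3: Particle density = mass / V_solids = 61.4 / 21.2 = 2.9 g/cm^3

2.9


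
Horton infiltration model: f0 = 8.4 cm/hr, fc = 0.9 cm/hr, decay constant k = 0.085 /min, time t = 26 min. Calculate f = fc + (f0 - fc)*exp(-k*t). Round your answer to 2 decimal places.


Step 1: f = fc + (f0 - fc) * exp(-k * t)
Step 2: exp(-0.085 * 26) = 0.109701
Step 3: f = 0.9 + (8.4 - 0.9) * 0.109701
Step 4: f = 0.9 + 7.5 * 0.109701
Step 5: f = 1.72 cm/hr

1.72


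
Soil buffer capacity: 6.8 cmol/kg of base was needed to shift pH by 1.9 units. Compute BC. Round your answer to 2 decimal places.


Step 1: BC = change in base / change in pH
Step 2: BC = 6.8 / 1.9
Step 3: BC = 3.58 cmol/(kg*pH unit)

3.58


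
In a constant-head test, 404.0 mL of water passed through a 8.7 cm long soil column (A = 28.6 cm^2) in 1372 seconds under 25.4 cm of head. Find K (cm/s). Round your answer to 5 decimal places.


Step 1: K = Q * L / (A * t * h)
Step 2: Numerator = 404.0 * 8.7 = 3514.8
Step 3: Denominator = 28.6 * 1372 * 25.4 = 996675.68
Step 4: K = 3514.8 / 996675.68 = 0.00353 cm/s

0.00353


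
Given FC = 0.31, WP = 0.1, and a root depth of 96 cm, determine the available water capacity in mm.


Step 1: Available water = (FC - WP) * depth * 10
Step 2: AW = (0.31 - 0.1) * 96 * 10
Step 3: AW = 0.21 * 96 * 10
Step 4: AW = 201.6 mm

201.6


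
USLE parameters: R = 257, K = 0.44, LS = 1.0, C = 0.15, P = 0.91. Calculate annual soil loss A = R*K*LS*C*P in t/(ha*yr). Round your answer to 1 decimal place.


Step 1: A = R * K * LS * C * P
Step 2: R * K = 257 * 0.44 = 113.08
Step 3: (R*K) * LS = 113.08 * 1.0 = 113.08
Step 4: * C * P = 113.08 * 0.15 * 0.91 = 15.4
Step 5: A = 15.4 t/(ha*yr)

15.4


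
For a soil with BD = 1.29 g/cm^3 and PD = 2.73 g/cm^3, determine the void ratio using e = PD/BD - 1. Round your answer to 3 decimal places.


Step 1: e = PD / BD - 1
Step 2: e = 2.73 / 1.29 - 1
Step 3: e = 2.11628 - 1
Step 4: e = 1.116

1.116


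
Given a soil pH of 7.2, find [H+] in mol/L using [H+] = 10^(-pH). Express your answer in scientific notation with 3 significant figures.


Step 1: [H+] = 10^(-pH)
Step 2: [H+] = 10^(-7.2)
Step 3: [H+] = 6.31e-08 mol/L

6.31e-08


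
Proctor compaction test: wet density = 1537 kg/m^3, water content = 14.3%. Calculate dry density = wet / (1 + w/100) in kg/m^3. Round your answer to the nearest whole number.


Step 1: Dry density = wet density / (1 + w/100)
Step 2: Dry density = 1537 / (1 + 14.3/100)
Step 3: Dry density = 1537 / 1.143
Step 4: Dry density = 1345 kg/m^3

1345


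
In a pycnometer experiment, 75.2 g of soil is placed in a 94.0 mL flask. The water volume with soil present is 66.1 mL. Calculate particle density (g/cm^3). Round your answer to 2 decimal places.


Step 1: Volume of solids = flask volume - water volume with soil
Step 2: V_solids = 94.0 - 66.1 = 27.9 mL
Step 3: Particle density = mass / V_solids = 75.2 / 27.9 = 2.7 g/cm^3

2.7


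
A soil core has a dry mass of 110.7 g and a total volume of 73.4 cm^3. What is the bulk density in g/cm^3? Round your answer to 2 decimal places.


Step 1: Identify the formula: BD = dry mass / volume
Step 2: Substitute values: BD = 110.7 / 73.4
Step 3: BD = 1.51 g/cm^3

1.51


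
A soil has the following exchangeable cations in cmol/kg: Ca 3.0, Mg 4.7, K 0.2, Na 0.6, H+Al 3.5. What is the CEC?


Step 1: CEC = Ca + Mg + K + Na + (H+Al)
Step 2: CEC = 3.0 + 4.7 + 0.2 + 0.6 + 3.5
Step 3: CEC = 12.0 cmol/kg

12.0


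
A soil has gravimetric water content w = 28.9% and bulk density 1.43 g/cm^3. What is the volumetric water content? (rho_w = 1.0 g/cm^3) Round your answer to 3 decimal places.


Step 1: theta = (w / 100) * BD / rho_w
Step 2: theta = (28.9 / 100) * 1.43 / 1.0
Step 3: theta = 0.289 * 1.43
Step 4: theta = 0.413

0.413


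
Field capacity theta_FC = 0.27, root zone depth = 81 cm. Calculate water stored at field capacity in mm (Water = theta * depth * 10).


Step 1: Water (mm) = theta_FC * depth (cm) * 10
Step 2: Water = 0.27 * 81 * 10
Step 3: Water = 218.7 mm

218.7


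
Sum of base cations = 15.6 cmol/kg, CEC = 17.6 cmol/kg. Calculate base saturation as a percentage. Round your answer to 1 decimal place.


Step 1: BS = 100 * (sum of bases) / CEC
Step 2: BS = 100 * 15.6 / 17.6
Step 3: BS = 88.6%

88.6


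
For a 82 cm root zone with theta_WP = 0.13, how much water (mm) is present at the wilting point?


Step 1: Water (mm) = theta_WP * depth * 10
Step 2: Water = 0.13 * 82 * 10
Step 3: Water = 106.6 mm

106.6


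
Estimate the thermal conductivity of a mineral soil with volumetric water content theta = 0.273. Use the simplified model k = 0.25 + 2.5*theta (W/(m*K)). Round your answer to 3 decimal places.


Step 1: k = 0.25 + 2.5 * theta
Step 2: k = 0.25 + 2.5 * 0.273
Step 3: k = 0.25 + 0.683
Step 4: k = 0.933 W/(m*K)

0.933


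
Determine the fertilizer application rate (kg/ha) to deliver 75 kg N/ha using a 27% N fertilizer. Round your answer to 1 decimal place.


Step 1: Fertilizer rate = target N / (N content / 100)
Step 2: Rate = 75 / (27 / 100)
Step 3: Rate = 75 / 0.27
Step 4: Rate = 277.8 kg/ha

277.8


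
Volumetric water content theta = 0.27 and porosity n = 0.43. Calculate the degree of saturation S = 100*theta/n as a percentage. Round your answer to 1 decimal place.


Step 1: S = 100 * theta_v / n
Step 2: S = 100 * 0.27 / 0.43
Step 3: S = 62.8%

62.8


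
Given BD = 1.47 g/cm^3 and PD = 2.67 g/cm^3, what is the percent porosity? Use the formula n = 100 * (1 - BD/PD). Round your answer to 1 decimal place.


Step 1: Formula: n = 100 * (1 - BD / PD)
Step 2: n = 100 * (1 - 1.47 / 2.67)
Step 3: n = 100 * (1 - 0.55056)
Step 4: n = 44.9%

44.9


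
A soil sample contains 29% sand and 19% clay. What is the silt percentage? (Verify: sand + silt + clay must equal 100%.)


Step 1: sand + silt + clay = 100%
Step 2: silt = 100 - sand - clay
Step 3: silt = 100 - 29 - 19
Step 4: silt = 52%

52


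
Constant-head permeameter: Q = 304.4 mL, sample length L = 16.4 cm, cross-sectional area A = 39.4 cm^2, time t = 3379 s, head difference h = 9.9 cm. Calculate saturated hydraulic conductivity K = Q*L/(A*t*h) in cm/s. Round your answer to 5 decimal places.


Step 1: K = Q * L / (A * t * h)
Step 2: Numerator = 304.4 * 16.4 = 4992.16
Step 3: Denominator = 39.4 * 3379 * 9.9 = 1318012.74
Step 4: K = 4992.16 / 1318012.74 = 0.00379 cm/s

0.00379


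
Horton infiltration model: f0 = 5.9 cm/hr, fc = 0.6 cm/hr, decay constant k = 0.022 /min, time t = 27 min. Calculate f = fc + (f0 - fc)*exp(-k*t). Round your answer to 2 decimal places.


Step 1: f = fc + (f0 - fc) * exp(-k * t)
Step 2: exp(-0.022 * 27) = 0.552114
Step 3: f = 0.6 + (5.9 - 0.6) * 0.552114
Step 4: f = 0.6 + 5.3 * 0.552114
Step 5: f = 3.53 cm/hr

3.53
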